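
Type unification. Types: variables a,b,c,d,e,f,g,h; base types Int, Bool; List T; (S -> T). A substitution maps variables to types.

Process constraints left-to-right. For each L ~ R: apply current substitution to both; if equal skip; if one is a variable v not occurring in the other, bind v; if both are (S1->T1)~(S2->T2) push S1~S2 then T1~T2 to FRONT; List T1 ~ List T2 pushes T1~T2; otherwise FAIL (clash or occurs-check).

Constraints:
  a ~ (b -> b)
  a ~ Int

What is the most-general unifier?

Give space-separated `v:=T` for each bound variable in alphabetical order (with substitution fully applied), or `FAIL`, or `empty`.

step 1: unify a ~ (b -> b)  [subst: {-} | 1 pending]
  bind a := (b -> b)
step 2: unify (b -> b) ~ Int  [subst: {a:=(b -> b)} | 0 pending]
  clash: (b -> b) vs Int

Answer: FAIL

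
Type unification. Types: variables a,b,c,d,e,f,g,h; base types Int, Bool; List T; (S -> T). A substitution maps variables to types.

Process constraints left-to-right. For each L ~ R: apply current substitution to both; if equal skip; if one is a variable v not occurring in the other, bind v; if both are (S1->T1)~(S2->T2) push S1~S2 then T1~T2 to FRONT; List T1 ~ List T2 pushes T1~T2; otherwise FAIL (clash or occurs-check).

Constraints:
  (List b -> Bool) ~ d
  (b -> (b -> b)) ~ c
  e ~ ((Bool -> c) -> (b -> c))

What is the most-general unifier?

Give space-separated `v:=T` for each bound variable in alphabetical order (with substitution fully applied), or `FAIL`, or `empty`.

step 1: unify (List b -> Bool) ~ d  [subst: {-} | 2 pending]
  bind d := (List b -> Bool)
step 2: unify (b -> (b -> b)) ~ c  [subst: {d:=(List b -> Bool)} | 1 pending]
  bind c := (b -> (b -> b))
step 3: unify e ~ ((Bool -> (b -> (b -> b))) -> (b -> (b -> (b -> b))))  [subst: {d:=(List b -> Bool), c:=(b -> (b -> b))} | 0 pending]
  bind e := ((Bool -> (b -> (b -> b))) -> (b -> (b -> (b -> b))))

Answer: c:=(b -> (b -> b)) d:=(List b -> Bool) e:=((Bool -> (b -> (b -> b))) -> (b -> (b -> (b -> b))))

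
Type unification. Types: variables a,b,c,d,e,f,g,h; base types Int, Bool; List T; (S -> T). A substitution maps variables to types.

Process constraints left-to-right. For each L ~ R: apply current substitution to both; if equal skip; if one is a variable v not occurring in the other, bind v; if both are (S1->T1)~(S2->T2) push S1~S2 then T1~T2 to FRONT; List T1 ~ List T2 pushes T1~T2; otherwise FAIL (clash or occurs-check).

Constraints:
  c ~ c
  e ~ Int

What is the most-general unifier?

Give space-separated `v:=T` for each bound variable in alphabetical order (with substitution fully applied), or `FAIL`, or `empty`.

step 1: unify c ~ c  [subst: {-} | 1 pending]
  -> identical, skip
step 2: unify e ~ Int  [subst: {-} | 0 pending]
  bind e := Int

Answer: e:=Int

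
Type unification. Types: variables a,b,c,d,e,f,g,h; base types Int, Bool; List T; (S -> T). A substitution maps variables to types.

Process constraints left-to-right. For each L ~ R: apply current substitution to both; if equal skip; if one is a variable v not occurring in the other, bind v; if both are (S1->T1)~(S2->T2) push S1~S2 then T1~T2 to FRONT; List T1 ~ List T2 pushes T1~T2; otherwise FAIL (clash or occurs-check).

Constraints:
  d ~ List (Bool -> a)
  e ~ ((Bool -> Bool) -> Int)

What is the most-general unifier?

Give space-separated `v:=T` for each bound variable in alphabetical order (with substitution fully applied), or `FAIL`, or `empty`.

step 1: unify d ~ List (Bool -> a)  [subst: {-} | 1 pending]
  bind d := List (Bool -> a)
step 2: unify e ~ ((Bool -> Bool) -> Int)  [subst: {d:=List (Bool -> a)} | 0 pending]
  bind e := ((Bool -> Bool) -> Int)

Answer: d:=List (Bool -> a) e:=((Bool -> Bool) -> Int)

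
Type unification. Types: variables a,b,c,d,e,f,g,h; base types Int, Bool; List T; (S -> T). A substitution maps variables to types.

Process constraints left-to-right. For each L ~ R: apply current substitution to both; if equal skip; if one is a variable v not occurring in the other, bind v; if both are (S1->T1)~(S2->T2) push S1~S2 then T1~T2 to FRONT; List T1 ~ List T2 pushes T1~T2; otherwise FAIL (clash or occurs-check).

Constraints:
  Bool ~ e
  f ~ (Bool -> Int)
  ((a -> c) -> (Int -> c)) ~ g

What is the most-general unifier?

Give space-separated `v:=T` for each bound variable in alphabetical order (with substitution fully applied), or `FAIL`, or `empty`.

Answer: e:=Bool f:=(Bool -> Int) g:=((a -> c) -> (Int -> c))

Derivation:
step 1: unify Bool ~ e  [subst: {-} | 2 pending]
  bind e := Bool
step 2: unify f ~ (Bool -> Int)  [subst: {e:=Bool} | 1 pending]
  bind f := (Bool -> Int)
step 3: unify ((a -> c) -> (Int -> c)) ~ g  [subst: {e:=Bool, f:=(Bool -> Int)} | 0 pending]
  bind g := ((a -> c) -> (Int -> c))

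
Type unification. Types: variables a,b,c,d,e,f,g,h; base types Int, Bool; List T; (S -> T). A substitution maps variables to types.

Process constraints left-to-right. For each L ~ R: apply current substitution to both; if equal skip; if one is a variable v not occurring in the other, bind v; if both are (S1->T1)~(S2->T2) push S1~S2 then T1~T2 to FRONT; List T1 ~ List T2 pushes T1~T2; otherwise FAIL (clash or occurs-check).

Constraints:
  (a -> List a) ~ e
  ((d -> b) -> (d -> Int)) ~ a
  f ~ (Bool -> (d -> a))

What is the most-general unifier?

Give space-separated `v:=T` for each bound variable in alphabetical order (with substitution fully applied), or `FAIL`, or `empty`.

Answer: a:=((d -> b) -> (d -> Int)) e:=(((d -> b) -> (d -> Int)) -> List ((d -> b) -> (d -> Int))) f:=(Bool -> (d -> ((d -> b) -> (d -> Int))))

Derivation:
step 1: unify (a -> List a) ~ e  [subst: {-} | 2 pending]
  bind e := (a -> List a)
step 2: unify ((d -> b) -> (d -> Int)) ~ a  [subst: {e:=(a -> List a)} | 1 pending]
  bind a := ((d -> b) -> (d -> Int))
step 3: unify f ~ (Bool -> (d -> ((d -> b) -> (d -> Int))))  [subst: {e:=(a -> List a), a:=((d -> b) -> (d -> Int))} | 0 pending]
  bind f := (Bool -> (d -> ((d -> b) -> (d -> Int))))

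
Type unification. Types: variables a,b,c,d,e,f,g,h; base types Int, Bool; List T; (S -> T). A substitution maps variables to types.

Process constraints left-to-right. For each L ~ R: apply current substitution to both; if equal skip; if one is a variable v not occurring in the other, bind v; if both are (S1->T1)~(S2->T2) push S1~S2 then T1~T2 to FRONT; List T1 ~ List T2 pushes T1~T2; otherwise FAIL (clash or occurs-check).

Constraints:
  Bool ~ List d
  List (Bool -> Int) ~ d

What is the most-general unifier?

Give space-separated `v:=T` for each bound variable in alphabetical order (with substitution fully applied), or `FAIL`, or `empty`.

step 1: unify Bool ~ List d  [subst: {-} | 1 pending]
  clash: Bool vs List d

Answer: FAIL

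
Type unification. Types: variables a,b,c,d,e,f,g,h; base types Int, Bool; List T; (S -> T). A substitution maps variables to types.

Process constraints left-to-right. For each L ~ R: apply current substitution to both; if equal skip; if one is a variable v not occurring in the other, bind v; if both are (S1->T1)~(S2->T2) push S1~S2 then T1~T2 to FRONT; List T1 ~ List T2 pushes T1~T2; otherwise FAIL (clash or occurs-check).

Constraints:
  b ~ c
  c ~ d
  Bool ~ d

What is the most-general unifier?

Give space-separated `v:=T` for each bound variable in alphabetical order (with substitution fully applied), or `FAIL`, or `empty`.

Answer: b:=Bool c:=Bool d:=Bool

Derivation:
step 1: unify b ~ c  [subst: {-} | 2 pending]
  bind b := c
step 2: unify c ~ d  [subst: {b:=c} | 1 pending]
  bind c := d
step 3: unify Bool ~ d  [subst: {b:=c, c:=d} | 0 pending]
  bind d := Bool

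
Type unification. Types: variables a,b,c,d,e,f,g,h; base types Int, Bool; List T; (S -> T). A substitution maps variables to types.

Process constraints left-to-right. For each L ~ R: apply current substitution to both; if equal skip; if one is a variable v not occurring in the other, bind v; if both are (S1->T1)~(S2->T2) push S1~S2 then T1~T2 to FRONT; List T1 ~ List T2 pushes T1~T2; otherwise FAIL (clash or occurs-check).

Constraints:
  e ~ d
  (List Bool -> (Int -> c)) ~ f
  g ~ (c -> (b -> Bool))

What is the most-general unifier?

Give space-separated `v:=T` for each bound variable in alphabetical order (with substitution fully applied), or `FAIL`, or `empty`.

Answer: e:=d f:=(List Bool -> (Int -> c)) g:=(c -> (b -> Bool))

Derivation:
step 1: unify e ~ d  [subst: {-} | 2 pending]
  bind e := d
step 2: unify (List Bool -> (Int -> c)) ~ f  [subst: {e:=d} | 1 pending]
  bind f := (List Bool -> (Int -> c))
step 3: unify g ~ (c -> (b -> Bool))  [subst: {e:=d, f:=(List Bool -> (Int -> c))} | 0 pending]
  bind g := (c -> (b -> Bool))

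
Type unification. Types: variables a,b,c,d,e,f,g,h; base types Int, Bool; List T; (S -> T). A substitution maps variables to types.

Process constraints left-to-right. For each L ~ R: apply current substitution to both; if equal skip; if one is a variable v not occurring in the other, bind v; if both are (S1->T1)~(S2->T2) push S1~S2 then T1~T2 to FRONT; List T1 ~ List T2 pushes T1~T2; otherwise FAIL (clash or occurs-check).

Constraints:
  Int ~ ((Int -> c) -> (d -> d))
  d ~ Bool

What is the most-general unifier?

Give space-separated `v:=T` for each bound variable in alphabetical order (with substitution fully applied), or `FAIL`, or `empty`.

step 1: unify Int ~ ((Int -> c) -> (d -> d))  [subst: {-} | 1 pending]
  clash: Int vs ((Int -> c) -> (d -> d))

Answer: FAIL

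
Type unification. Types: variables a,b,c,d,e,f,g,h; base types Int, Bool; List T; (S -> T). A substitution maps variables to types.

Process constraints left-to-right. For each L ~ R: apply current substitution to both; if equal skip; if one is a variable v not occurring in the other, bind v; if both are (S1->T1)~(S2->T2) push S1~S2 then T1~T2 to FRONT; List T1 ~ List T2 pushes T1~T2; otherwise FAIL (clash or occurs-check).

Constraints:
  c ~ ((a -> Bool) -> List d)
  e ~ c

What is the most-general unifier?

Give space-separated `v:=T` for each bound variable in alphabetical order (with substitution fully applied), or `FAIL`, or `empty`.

step 1: unify c ~ ((a -> Bool) -> List d)  [subst: {-} | 1 pending]
  bind c := ((a -> Bool) -> List d)
step 2: unify e ~ ((a -> Bool) -> List d)  [subst: {c:=((a -> Bool) -> List d)} | 0 pending]
  bind e := ((a -> Bool) -> List d)

Answer: c:=((a -> Bool) -> List d) e:=((a -> Bool) -> List d)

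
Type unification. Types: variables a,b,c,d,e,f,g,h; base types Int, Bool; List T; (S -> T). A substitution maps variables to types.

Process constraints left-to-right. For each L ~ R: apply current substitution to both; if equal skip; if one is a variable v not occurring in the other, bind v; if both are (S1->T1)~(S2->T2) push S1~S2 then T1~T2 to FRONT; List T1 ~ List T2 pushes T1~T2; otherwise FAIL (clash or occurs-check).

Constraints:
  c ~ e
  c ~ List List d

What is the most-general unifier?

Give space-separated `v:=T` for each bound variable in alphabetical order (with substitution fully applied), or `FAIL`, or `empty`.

step 1: unify c ~ e  [subst: {-} | 1 pending]
  bind c := e
step 2: unify e ~ List List d  [subst: {c:=e} | 0 pending]
  bind e := List List d

Answer: c:=List List d e:=List List d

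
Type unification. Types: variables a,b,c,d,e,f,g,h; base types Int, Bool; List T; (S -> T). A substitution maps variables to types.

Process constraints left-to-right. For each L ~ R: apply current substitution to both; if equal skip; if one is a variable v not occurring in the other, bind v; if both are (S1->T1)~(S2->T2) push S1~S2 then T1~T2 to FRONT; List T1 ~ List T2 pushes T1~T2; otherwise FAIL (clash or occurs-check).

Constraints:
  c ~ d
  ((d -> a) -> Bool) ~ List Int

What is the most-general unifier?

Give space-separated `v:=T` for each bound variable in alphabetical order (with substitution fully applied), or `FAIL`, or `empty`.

step 1: unify c ~ d  [subst: {-} | 1 pending]
  bind c := d
step 2: unify ((d -> a) -> Bool) ~ List Int  [subst: {c:=d} | 0 pending]
  clash: ((d -> a) -> Bool) vs List Int

Answer: FAIL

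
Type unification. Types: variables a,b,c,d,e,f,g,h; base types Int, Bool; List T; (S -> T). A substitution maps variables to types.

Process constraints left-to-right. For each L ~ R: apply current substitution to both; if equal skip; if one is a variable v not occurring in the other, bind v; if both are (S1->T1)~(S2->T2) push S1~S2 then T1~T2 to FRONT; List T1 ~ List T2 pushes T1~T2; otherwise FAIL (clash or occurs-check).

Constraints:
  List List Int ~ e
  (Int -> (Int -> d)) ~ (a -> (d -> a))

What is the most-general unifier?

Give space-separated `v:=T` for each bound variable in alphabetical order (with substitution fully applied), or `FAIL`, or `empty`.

step 1: unify List List Int ~ e  [subst: {-} | 1 pending]
  bind e := List List Int
step 2: unify (Int -> (Int -> d)) ~ (a -> (d -> a))  [subst: {e:=List List Int} | 0 pending]
  -> decompose arrow: push Int~a, (Int -> d)~(d -> a)
step 3: unify Int ~ a  [subst: {e:=List List Int} | 1 pending]
  bind a := Int
step 4: unify (Int -> d) ~ (d -> Int)  [subst: {e:=List List Int, a:=Int} | 0 pending]
  -> decompose arrow: push Int~d, d~Int
step 5: unify Int ~ d  [subst: {e:=List List Int, a:=Int} | 1 pending]
  bind d := Int
step 6: unify Int ~ Int  [subst: {e:=List List Int, a:=Int, d:=Int} | 0 pending]
  -> identical, skip

Answer: a:=Int d:=Int e:=List List Int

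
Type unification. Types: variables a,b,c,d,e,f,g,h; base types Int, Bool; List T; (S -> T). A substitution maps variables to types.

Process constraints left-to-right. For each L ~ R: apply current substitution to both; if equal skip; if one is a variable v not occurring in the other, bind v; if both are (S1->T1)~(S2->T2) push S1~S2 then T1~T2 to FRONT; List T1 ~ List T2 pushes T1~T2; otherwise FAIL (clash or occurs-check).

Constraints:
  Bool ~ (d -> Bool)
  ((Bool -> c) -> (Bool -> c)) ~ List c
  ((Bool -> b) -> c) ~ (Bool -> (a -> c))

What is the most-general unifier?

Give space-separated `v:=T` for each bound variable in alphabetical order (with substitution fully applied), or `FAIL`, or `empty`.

Answer: FAIL

Derivation:
step 1: unify Bool ~ (d -> Bool)  [subst: {-} | 2 pending]
  clash: Bool vs (d -> Bool)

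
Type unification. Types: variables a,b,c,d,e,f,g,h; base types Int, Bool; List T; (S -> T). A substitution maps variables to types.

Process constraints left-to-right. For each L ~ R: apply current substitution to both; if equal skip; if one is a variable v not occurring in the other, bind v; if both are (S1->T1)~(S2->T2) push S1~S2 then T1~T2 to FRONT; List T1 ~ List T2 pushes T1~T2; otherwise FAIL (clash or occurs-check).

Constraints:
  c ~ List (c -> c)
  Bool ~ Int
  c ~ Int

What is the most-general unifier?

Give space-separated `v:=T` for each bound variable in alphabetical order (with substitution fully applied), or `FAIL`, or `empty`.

step 1: unify c ~ List (c -> c)  [subst: {-} | 2 pending]
  occurs-check fail: c in List (c -> c)

Answer: FAIL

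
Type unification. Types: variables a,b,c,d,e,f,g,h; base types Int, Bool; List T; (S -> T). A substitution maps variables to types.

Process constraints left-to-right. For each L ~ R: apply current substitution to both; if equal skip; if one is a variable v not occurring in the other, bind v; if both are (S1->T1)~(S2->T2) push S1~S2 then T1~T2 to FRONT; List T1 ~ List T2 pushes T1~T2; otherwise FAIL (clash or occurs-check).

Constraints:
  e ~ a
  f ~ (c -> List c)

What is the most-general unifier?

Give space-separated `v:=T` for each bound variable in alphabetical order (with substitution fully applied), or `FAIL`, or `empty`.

step 1: unify e ~ a  [subst: {-} | 1 pending]
  bind e := a
step 2: unify f ~ (c -> List c)  [subst: {e:=a} | 0 pending]
  bind f := (c -> List c)

Answer: e:=a f:=(c -> List c)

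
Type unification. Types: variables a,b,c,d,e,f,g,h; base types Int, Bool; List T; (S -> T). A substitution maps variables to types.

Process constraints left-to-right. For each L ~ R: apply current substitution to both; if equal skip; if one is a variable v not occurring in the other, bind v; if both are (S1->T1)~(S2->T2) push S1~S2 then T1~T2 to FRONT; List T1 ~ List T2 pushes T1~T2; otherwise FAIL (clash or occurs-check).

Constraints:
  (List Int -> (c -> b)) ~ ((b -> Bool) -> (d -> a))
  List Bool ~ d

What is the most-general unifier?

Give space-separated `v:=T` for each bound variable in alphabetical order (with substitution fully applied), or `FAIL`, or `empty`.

step 1: unify (List Int -> (c -> b)) ~ ((b -> Bool) -> (d -> a))  [subst: {-} | 1 pending]
  -> decompose arrow: push List Int~(b -> Bool), (c -> b)~(d -> a)
step 2: unify List Int ~ (b -> Bool)  [subst: {-} | 2 pending]
  clash: List Int vs (b -> Bool)

Answer: FAIL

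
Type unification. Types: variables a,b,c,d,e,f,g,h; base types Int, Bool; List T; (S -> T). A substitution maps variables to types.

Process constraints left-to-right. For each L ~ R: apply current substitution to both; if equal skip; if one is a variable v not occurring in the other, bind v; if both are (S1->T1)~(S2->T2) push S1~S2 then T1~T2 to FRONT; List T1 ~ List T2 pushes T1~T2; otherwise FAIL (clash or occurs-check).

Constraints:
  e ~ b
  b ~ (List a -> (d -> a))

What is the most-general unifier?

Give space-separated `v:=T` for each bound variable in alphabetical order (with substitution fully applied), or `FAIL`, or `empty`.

Answer: b:=(List a -> (d -> a)) e:=(List a -> (d -> a))

Derivation:
step 1: unify e ~ b  [subst: {-} | 1 pending]
  bind e := b
step 2: unify b ~ (List a -> (d -> a))  [subst: {e:=b} | 0 pending]
  bind b := (List a -> (d -> a))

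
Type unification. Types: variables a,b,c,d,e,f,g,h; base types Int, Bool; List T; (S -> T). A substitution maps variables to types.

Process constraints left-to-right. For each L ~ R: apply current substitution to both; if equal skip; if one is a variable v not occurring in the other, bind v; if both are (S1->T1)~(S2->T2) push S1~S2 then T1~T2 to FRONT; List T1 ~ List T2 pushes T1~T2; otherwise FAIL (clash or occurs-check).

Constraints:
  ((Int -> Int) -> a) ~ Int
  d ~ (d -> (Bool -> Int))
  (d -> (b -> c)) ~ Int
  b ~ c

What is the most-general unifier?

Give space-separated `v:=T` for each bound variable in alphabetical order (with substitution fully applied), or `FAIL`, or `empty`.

Answer: FAIL

Derivation:
step 1: unify ((Int -> Int) -> a) ~ Int  [subst: {-} | 3 pending]
  clash: ((Int -> Int) -> a) vs Int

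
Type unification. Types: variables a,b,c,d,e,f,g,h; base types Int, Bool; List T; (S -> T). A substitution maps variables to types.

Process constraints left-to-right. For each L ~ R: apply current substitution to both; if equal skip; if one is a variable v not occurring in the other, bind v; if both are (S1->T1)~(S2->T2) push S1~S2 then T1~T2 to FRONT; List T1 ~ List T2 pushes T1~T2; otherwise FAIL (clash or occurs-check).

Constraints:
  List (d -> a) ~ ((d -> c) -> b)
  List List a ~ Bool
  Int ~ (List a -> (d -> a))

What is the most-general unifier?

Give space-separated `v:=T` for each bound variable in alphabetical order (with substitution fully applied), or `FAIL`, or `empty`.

step 1: unify List (d -> a) ~ ((d -> c) -> b)  [subst: {-} | 2 pending]
  clash: List (d -> a) vs ((d -> c) -> b)

Answer: FAIL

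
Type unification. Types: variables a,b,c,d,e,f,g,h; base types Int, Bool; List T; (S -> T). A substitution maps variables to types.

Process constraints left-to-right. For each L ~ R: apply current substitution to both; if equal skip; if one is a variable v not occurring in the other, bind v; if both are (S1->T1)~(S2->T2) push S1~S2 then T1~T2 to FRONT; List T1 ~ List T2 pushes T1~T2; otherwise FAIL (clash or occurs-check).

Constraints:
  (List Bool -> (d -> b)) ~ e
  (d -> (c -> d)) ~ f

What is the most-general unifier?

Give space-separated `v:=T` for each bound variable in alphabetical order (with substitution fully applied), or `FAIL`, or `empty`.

step 1: unify (List Bool -> (d -> b)) ~ e  [subst: {-} | 1 pending]
  bind e := (List Bool -> (d -> b))
step 2: unify (d -> (c -> d)) ~ f  [subst: {e:=(List Bool -> (d -> b))} | 0 pending]
  bind f := (d -> (c -> d))

Answer: e:=(List Bool -> (d -> b)) f:=(d -> (c -> d))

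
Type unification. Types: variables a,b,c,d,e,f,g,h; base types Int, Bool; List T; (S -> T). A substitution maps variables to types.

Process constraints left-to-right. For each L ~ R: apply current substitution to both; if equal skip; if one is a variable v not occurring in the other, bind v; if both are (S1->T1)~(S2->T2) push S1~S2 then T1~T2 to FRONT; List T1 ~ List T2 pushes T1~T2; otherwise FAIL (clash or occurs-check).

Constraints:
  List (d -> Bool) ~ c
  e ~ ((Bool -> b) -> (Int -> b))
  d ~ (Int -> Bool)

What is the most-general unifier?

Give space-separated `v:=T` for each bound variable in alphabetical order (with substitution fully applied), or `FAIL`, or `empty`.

Answer: c:=List ((Int -> Bool) -> Bool) d:=(Int -> Bool) e:=((Bool -> b) -> (Int -> b))

Derivation:
step 1: unify List (d -> Bool) ~ c  [subst: {-} | 2 pending]
  bind c := List (d -> Bool)
step 2: unify e ~ ((Bool -> b) -> (Int -> b))  [subst: {c:=List (d -> Bool)} | 1 pending]
  bind e := ((Bool -> b) -> (Int -> b))
step 3: unify d ~ (Int -> Bool)  [subst: {c:=List (d -> Bool), e:=((Bool -> b) -> (Int -> b))} | 0 pending]
  bind d := (Int -> Bool)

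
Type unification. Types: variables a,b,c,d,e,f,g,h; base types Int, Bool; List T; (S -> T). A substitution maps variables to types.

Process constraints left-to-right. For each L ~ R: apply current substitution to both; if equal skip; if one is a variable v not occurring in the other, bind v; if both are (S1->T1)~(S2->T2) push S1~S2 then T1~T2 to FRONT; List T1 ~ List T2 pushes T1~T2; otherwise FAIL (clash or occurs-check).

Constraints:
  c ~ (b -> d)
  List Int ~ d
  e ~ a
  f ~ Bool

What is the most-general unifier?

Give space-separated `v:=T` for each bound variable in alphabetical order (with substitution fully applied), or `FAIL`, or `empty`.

step 1: unify c ~ (b -> d)  [subst: {-} | 3 pending]
  bind c := (b -> d)
step 2: unify List Int ~ d  [subst: {c:=(b -> d)} | 2 pending]
  bind d := List Int
step 3: unify e ~ a  [subst: {c:=(b -> d), d:=List Int} | 1 pending]
  bind e := a
step 4: unify f ~ Bool  [subst: {c:=(b -> d), d:=List Int, e:=a} | 0 pending]
  bind f := Bool

Answer: c:=(b -> List Int) d:=List Int e:=a f:=Bool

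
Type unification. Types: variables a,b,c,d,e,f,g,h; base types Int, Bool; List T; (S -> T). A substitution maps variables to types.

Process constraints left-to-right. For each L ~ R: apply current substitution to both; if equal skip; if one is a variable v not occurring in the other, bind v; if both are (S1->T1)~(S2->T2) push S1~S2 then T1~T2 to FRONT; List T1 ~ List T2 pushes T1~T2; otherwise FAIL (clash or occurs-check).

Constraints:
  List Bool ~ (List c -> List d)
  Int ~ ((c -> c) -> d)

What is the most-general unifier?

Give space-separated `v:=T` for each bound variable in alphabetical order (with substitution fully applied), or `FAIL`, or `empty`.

step 1: unify List Bool ~ (List c -> List d)  [subst: {-} | 1 pending]
  clash: List Bool vs (List c -> List d)

Answer: FAIL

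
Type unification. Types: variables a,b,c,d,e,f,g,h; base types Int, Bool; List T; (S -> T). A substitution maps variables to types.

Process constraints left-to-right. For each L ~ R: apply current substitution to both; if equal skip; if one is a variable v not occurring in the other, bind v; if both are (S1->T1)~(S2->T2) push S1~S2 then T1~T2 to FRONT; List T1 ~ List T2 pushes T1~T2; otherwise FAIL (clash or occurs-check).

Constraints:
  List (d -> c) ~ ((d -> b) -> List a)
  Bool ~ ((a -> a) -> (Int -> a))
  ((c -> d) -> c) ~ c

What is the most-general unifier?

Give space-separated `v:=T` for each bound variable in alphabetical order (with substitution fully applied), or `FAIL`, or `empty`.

Answer: FAIL

Derivation:
step 1: unify List (d -> c) ~ ((d -> b) -> List a)  [subst: {-} | 2 pending]
  clash: List (d -> c) vs ((d -> b) -> List a)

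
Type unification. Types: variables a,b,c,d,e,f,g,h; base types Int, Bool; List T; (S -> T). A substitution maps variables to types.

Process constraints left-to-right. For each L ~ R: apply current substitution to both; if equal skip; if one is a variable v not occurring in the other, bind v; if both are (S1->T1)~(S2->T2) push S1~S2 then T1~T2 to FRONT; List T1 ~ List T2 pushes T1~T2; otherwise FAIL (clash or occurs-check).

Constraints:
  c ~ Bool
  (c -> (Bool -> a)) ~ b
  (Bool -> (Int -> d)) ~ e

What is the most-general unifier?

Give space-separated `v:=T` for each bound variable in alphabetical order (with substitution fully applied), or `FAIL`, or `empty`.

Answer: b:=(Bool -> (Bool -> a)) c:=Bool e:=(Bool -> (Int -> d))

Derivation:
step 1: unify c ~ Bool  [subst: {-} | 2 pending]
  bind c := Bool
step 2: unify (Bool -> (Bool -> a)) ~ b  [subst: {c:=Bool} | 1 pending]
  bind b := (Bool -> (Bool -> a))
step 3: unify (Bool -> (Int -> d)) ~ e  [subst: {c:=Bool, b:=(Bool -> (Bool -> a))} | 0 pending]
  bind e := (Bool -> (Int -> d))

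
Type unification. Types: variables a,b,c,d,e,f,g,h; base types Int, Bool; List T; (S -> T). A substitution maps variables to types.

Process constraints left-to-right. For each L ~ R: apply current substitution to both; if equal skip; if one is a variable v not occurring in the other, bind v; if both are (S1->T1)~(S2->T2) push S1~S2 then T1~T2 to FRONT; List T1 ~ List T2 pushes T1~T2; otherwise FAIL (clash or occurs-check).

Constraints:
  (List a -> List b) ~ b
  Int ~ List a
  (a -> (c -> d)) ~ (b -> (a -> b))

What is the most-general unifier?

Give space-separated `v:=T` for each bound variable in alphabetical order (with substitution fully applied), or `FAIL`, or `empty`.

Answer: FAIL

Derivation:
step 1: unify (List a -> List b) ~ b  [subst: {-} | 2 pending]
  occurs-check fail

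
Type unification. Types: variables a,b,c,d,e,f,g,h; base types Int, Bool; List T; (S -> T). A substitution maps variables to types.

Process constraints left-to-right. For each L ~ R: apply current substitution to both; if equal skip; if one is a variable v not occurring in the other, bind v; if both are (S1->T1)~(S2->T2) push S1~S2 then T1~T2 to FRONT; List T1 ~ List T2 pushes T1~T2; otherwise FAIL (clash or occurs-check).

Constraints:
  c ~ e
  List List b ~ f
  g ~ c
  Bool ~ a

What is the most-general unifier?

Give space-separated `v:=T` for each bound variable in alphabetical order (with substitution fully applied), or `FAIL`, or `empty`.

Answer: a:=Bool c:=e f:=List List b g:=e

Derivation:
step 1: unify c ~ e  [subst: {-} | 3 pending]
  bind c := e
step 2: unify List List b ~ f  [subst: {c:=e} | 2 pending]
  bind f := List List b
step 3: unify g ~ e  [subst: {c:=e, f:=List List b} | 1 pending]
  bind g := e
step 4: unify Bool ~ a  [subst: {c:=e, f:=List List b, g:=e} | 0 pending]
  bind a := Bool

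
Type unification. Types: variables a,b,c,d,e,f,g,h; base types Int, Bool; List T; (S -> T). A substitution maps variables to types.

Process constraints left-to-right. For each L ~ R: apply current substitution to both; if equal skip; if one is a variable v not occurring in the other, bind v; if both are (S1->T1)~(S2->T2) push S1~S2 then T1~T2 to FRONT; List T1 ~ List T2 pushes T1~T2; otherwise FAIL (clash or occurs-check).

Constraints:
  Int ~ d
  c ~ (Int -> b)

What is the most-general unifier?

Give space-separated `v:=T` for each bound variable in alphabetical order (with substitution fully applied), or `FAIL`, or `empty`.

Answer: c:=(Int -> b) d:=Int

Derivation:
step 1: unify Int ~ d  [subst: {-} | 1 pending]
  bind d := Int
step 2: unify c ~ (Int -> b)  [subst: {d:=Int} | 0 pending]
  bind c := (Int -> b)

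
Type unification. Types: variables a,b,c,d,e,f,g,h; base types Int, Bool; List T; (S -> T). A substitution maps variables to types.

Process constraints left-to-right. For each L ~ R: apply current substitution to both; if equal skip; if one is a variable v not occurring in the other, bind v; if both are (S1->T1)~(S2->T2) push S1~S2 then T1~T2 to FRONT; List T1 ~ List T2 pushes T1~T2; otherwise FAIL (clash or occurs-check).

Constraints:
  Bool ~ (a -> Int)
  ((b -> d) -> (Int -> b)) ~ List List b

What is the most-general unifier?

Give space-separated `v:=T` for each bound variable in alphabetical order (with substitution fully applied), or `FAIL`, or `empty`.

step 1: unify Bool ~ (a -> Int)  [subst: {-} | 1 pending]
  clash: Bool vs (a -> Int)

Answer: FAIL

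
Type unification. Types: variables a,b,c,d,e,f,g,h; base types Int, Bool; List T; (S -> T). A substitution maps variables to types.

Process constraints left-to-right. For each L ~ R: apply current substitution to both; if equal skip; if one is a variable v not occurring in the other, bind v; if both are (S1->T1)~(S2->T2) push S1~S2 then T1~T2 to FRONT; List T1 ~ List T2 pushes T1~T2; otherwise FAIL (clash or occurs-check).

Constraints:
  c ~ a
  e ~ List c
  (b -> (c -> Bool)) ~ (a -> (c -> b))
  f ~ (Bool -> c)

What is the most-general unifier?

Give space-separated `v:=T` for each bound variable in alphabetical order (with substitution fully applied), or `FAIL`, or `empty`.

Answer: a:=Bool b:=Bool c:=Bool e:=List Bool f:=(Bool -> Bool)

Derivation:
step 1: unify c ~ a  [subst: {-} | 3 pending]
  bind c := a
step 2: unify e ~ List a  [subst: {c:=a} | 2 pending]
  bind e := List a
step 3: unify (b -> (a -> Bool)) ~ (a -> (a -> b))  [subst: {c:=a, e:=List a} | 1 pending]
  -> decompose arrow: push b~a, (a -> Bool)~(a -> b)
step 4: unify b ~ a  [subst: {c:=a, e:=List a} | 2 pending]
  bind b := a
step 5: unify (a -> Bool) ~ (a -> a)  [subst: {c:=a, e:=List a, b:=a} | 1 pending]
  -> decompose arrow: push a~a, Bool~a
step 6: unify a ~ a  [subst: {c:=a, e:=List a, b:=a} | 2 pending]
  -> identical, skip
step 7: unify Bool ~ a  [subst: {c:=a, e:=List a, b:=a} | 1 pending]
  bind a := Bool
step 8: unify f ~ (Bool -> Bool)  [subst: {c:=a, e:=List a, b:=a, a:=Bool} | 0 pending]
  bind f := (Bool -> Bool)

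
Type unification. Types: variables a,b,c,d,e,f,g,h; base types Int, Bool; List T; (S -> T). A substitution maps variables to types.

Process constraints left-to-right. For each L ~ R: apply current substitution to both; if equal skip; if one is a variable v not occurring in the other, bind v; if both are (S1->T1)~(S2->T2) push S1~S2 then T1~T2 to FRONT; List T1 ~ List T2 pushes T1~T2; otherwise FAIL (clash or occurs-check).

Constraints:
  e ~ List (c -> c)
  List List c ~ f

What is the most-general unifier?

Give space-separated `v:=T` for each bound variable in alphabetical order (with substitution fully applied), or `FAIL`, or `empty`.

Answer: e:=List (c -> c) f:=List List c

Derivation:
step 1: unify e ~ List (c -> c)  [subst: {-} | 1 pending]
  bind e := List (c -> c)
step 2: unify List List c ~ f  [subst: {e:=List (c -> c)} | 0 pending]
  bind f := List List c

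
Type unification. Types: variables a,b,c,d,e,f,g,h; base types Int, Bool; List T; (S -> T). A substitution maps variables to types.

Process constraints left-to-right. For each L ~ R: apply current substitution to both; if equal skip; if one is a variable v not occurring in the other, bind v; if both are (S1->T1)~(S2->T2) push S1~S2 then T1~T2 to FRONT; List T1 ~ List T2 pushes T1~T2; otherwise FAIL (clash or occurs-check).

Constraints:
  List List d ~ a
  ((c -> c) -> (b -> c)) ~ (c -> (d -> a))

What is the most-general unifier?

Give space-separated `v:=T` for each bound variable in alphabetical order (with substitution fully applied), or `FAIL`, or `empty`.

step 1: unify List List d ~ a  [subst: {-} | 1 pending]
  bind a := List List d
step 2: unify ((c -> c) -> (b -> c)) ~ (c -> (d -> List List d))  [subst: {a:=List List d} | 0 pending]
  -> decompose arrow: push (c -> c)~c, (b -> c)~(d -> List List d)
step 3: unify (c -> c) ~ c  [subst: {a:=List List d} | 1 pending]
  occurs-check fail

Answer: FAIL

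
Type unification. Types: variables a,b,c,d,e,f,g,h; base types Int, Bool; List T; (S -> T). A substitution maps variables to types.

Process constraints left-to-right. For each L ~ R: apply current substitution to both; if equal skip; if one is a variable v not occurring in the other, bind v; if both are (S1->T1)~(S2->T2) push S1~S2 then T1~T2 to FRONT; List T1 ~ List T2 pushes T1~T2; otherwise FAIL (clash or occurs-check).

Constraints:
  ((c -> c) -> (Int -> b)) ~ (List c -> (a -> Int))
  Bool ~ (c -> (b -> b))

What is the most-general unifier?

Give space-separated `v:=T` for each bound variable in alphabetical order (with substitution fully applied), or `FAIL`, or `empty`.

Answer: FAIL

Derivation:
step 1: unify ((c -> c) -> (Int -> b)) ~ (List c -> (a -> Int))  [subst: {-} | 1 pending]
  -> decompose arrow: push (c -> c)~List c, (Int -> b)~(a -> Int)
step 2: unify (c -> c) ~ List c  [subst: {-} | 2 pending]
  clash: (c -> c) vs List c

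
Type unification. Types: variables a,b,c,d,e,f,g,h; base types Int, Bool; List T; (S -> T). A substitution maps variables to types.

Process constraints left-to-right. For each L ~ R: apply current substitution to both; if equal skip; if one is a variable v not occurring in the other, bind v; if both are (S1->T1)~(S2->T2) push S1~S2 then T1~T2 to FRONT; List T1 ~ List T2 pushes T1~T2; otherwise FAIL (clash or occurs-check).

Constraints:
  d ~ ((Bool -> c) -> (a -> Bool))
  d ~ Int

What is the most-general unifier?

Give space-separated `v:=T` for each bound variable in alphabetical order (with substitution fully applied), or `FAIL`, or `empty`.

Answer: FAIL

Derivation:
step 1: unify d ~ ((Bool -> c) -> (a -> Bool))  [subst: {-} | 1 pending]
  bind d := ((Bool -> c) -> (a -> Bool))
step 2: unify ((Bool -> c) -> (a -> Bool)) ~ Int  [subst: {d:=((Bool -> c) -> (a -> Bool))} | 0 pending]
  clash: ((Bool -> c) -> (a -> Bool)) vs Int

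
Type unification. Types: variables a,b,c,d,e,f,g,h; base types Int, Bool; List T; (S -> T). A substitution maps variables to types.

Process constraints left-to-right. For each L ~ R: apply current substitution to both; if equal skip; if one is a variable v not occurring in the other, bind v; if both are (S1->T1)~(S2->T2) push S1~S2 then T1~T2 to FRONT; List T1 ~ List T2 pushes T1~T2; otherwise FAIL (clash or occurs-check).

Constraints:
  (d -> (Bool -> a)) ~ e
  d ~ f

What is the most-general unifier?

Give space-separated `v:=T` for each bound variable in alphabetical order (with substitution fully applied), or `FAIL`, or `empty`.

step 1: unify (d -> (Bool -> a)) ~ e  [subst: {-} | 1 pending]
  bind e := (d -> (Bool -> a))
step 2: unify d ~ f  [subst: {e:=(d -> (Bool -> a))} | 0 pending]
  bind d := f

Answer: d:=f e:=(f -> (Bool -> a))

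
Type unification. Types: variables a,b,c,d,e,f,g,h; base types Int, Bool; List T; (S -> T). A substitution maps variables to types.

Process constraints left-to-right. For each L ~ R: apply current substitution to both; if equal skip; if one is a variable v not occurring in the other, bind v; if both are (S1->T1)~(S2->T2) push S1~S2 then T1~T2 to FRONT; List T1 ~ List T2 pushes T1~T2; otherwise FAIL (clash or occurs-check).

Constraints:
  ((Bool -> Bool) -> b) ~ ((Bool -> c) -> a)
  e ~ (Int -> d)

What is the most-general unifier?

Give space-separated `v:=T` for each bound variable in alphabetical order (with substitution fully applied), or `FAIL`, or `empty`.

step 1: unify ((Bool -> Bool) -> b) ~ ((Bool -> c) -> a)  [subst: {-} | 1 pending]
  -> decompose arrow: push (Bool -> Bool)~(Bool -> c), b~a
step 2: unify (Bool -> Bool) ~ (Bool -> c)  [subst: {-} | 2 pending]
  -> decompose arrow: push Bool~Bool, Bool~c
step 3: unify Bool ~ Bool  [subst: {-} | 3 pending]
  -> identical, skip
step 4: unify Bool ~ c  [subst: {-} | 2 pending]
  bind c := Bool
step 5: unify b ~ a  [subst: {c:=Bool} | 1 pending]
  bind b := a
step 6: unify e ~ (Int -> d)  [subst: {c:=Bool, b:=a} | 0 pending]
  bind e := (Int -> d)

Answer: b:=a c:=Bool e:=(Int -> d)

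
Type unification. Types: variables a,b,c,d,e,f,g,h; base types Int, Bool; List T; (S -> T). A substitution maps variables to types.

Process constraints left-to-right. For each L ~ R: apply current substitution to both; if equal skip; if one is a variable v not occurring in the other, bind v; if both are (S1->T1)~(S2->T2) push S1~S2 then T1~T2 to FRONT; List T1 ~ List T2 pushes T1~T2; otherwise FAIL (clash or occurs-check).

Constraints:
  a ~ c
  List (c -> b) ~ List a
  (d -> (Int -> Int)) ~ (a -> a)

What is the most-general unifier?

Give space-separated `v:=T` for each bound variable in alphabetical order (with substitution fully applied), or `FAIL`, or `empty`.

Answer: FAIL

Derivation:
step 1: unify a ~ c  [subst: {-} | 2 pending]
  bind a := c
step 2: unify List (c -> b) ~ List c  [subst: {a:=c} | 1 pending]
  -> decompose List: push (c -> b)~c
step 3: unify (c -> b) ~ c  [subst: {a:=c} | 1 pending]
  occurs-check fail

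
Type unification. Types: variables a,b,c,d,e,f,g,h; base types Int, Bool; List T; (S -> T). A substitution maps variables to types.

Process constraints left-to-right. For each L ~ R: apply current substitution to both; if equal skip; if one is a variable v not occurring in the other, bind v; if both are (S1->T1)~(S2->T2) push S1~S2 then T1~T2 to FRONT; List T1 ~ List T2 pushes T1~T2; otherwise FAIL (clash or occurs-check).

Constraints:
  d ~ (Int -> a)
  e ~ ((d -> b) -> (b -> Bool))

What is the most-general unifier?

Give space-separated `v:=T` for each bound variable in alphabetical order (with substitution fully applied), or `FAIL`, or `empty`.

Answer: d:=(Int -> a) e:=(((Int -> a) -> b) -> (b -> Bool))

Derivation:
step 1: unify d ~ (Int -> a)  [subst: {-} | 1 pending]
  bind d := (Int -> a)
step 2: unify e ~ (((Int -> a) -> b) -> (b -> Bool))  [subst: {d:=(Int -> a)} | 0 pending]
  bind e := (((Int -> a) -> b) -> (b -> Bool))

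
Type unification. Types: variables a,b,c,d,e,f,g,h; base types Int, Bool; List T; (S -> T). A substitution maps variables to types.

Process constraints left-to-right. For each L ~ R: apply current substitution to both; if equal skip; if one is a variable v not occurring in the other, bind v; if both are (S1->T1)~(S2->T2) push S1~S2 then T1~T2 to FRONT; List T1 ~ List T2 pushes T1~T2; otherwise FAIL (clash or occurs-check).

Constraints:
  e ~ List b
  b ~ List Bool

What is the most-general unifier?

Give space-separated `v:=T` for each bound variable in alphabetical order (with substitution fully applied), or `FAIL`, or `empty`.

Answer: b:=List Bool e:=List List Bool

Derivation:
step 1: unify e ~ List b  [subst: {-} | 1 pending]
  bind e := List b
step 2: unify b ~ List Bool  [subst: {e:=List b} | 0 pending]
  bind b := List Bool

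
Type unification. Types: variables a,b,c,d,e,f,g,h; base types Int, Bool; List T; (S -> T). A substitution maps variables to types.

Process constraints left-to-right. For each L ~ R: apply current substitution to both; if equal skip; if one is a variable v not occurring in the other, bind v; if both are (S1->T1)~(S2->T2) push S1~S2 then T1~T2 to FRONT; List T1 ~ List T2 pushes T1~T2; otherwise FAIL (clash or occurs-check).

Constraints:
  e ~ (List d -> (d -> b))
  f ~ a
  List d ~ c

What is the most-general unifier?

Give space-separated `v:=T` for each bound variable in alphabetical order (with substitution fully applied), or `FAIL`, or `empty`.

Answer: c:=List d e:=(List d -> (d -> b)) f:=a

Derivation:
step 1: unify e ~ (List d -> (d -> b))  [subst: {-} | 2 pending]
  bind e := (List d -> (d -> b))
step 2: unify f ~ a  [subst: {e:=(List d -> (d -> b))} | 1 pending]
  bind f := a
step 3: unify List d ~ c  [subst: {e:=(List d -> (d -> b)), f:=a} | 0 pending]
  bind c := List d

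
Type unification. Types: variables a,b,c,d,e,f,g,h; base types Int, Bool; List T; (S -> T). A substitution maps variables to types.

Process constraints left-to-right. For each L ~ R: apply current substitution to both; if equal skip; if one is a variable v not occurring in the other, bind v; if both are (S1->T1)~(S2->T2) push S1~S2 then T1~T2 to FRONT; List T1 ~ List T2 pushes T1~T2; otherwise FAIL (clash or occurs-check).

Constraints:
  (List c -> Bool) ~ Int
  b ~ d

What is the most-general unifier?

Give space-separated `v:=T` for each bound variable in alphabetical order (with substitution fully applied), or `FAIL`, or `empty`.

Answer: FAIL

Derivation:
step 1: unify (List c -> Bool) ~ Int  [subst: {-} | 1 pending]
  clash: (List c -> Bool) vs Int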